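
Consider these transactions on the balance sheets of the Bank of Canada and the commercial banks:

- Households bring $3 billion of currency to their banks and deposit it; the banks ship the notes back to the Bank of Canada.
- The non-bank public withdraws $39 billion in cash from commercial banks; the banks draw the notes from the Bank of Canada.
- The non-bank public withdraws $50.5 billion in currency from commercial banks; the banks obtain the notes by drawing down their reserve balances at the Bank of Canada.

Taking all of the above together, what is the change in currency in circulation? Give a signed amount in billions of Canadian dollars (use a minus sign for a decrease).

Currency deposit $3 billion: notes return to the central bank → −$3B.
Currency withdrawal $39 billion: notes leave the central bank → +$39B.
Currency withdrawal $50.5 billion: notes leave the central bank → +$50.5B.
Net: −3 + 39 + 50.5 = +$86.5 billion.

+$86.5 billion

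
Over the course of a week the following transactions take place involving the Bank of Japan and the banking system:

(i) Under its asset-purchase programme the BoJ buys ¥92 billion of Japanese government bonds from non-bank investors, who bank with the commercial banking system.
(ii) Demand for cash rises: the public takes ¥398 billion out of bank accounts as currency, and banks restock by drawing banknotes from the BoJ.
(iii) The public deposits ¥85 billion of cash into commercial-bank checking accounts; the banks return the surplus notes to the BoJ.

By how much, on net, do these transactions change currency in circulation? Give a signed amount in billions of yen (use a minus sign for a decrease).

BoJ balance sheet:
  Assets:      Securities +¥92B
  Liabilities: Bank reserves −¥221B, Currency in circulation +¥313B
Commercial banking system:
  Assets:      Reserves at CB −¥221B
  Liabilities: Checkable deposits −¥221B
So the change in currency in circulation is +¥313 billion.

+¥313 billion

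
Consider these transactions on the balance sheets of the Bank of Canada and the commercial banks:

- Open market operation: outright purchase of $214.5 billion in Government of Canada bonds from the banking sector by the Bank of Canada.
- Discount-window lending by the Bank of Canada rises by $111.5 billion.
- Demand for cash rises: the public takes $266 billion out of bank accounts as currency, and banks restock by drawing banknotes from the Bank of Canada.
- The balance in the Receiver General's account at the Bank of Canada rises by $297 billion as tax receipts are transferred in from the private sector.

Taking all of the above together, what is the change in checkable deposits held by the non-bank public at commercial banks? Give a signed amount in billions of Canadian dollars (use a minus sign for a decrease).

OMO purchase (from banks) $214.5 billion: the counterparty is a bank, so public deposits are unchanged → 0.
Discount-window loan $111.5 billion: the counterparty is a bank, so public deposits are unchanged → 0.
Currency withdrawal $266 billion: non-bank counterparties' bank balances fall → −$266B.
Government account inflow $297 billion: non-bank counterparties' bank balances fall → −$297B.
Net: 0 + 0 − 266 − 297 = -$563 billion.

-$563 billion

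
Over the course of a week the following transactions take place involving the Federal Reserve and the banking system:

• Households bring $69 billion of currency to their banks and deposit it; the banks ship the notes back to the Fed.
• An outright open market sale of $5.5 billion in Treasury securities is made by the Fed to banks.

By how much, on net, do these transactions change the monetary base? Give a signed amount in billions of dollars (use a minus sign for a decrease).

-$5.5 billion

Currency deposit $69 billion: just a shift between currency and reserves — both are base money → 0.
OMO sale (to banks) $5.5 billion: Fed balance sheet contracts → −$5.5B.
Net: 0 − 5.5 = -$5.5 billion.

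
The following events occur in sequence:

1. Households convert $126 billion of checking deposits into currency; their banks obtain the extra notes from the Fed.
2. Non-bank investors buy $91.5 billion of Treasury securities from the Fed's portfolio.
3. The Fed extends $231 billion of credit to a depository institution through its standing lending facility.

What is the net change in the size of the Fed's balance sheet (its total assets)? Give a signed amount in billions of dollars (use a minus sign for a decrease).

Fed balance sheet:
  Assets:      Securities −$91.5B, Loans to banks +$231B
  Liabilities: Bank reserves +$13.5B, Currency in circulation +$126B
Commercial banking system:
  Assets:      Reserves at CB +$13.5B
  Liabilities: Checkable deposits −$217.5B, Borrowings from CB +$231B
Change in total Fed assets = +$139.5 billion.

+$139.5 billion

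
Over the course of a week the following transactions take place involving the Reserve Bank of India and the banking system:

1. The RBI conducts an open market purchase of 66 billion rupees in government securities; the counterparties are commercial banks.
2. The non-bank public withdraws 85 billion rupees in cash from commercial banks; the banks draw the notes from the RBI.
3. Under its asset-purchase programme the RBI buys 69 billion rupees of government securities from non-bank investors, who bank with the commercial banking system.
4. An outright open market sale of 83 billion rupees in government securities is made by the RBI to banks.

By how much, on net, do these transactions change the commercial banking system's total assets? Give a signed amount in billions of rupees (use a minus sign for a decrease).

-16 billion

RBI balance sheet:
  Assets:      Securities +52B
  Liabilities: Bank reserves −33B, Currency in circulation +85B
Commercial banking system:
  Assets:      Reserves at CB −33B, Securities +17B
  Liabilities: Checkable deposits −16B
Change in total bank assets = -16 billion.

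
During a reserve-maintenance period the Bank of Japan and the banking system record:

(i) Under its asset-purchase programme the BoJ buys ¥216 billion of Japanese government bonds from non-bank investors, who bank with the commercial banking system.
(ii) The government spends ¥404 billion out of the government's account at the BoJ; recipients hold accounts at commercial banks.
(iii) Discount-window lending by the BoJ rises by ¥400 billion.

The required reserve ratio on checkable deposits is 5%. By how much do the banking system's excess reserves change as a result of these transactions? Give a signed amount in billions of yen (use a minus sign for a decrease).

+¥989 billion

Asset purchase (from non-banks) ¥216 billion: reserves +¥216B, deposits +¥216B.
Government spending ¥404 billion: reserves +¥404B, deposits +¥404B.
Discount-window loan ¥400 billion: reserves +¥400B, deposits 0.
Totals: Δreserves = +¥1020B, Δdeposits = +¥620B.
Δrequired reserves = 5% × +¥620B = +¥31B.
Δexcess reserves = Δreserves − Δrequired = +¥1020B − (+¥31B) = +¥989 billion.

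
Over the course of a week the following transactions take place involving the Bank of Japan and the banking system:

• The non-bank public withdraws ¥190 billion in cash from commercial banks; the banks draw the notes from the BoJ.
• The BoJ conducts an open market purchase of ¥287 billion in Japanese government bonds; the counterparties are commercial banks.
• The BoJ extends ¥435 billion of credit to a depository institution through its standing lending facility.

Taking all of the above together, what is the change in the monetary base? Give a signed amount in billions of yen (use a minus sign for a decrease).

Currency withdrawal ¥190 billion: just a shift between currency and reserves — both are base money → 0.
OMO purchase (from banks) ¥287 billion: BoJ balance sheet expands → +¥287B.
Discount-window loan ¥435 billion: BoJ balance sheet expands → +¥435B.
Net: 0 + 287 + 435 = +¥722 billion.

+¥722 billion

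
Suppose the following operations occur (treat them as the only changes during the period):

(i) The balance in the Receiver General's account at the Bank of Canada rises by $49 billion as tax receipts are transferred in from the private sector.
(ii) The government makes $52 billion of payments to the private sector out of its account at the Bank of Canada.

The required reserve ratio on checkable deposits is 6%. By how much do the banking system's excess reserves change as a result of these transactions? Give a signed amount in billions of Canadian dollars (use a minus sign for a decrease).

+$2.82 billion

Government account inflow $49 billion: reserves −$49B, deposits −$49B.
Government spending $52 billion: reserves +$52B, deposits +$52B.
Totals: Δreserves = +$3B, Δdeposits = +$3B.
Δrequired reserves = 6% × +$3B = +$0.18B.
Δexcess reserves = Δreserves − Δrequired = +$3B − (+$0.18B) = +$2.82 billion.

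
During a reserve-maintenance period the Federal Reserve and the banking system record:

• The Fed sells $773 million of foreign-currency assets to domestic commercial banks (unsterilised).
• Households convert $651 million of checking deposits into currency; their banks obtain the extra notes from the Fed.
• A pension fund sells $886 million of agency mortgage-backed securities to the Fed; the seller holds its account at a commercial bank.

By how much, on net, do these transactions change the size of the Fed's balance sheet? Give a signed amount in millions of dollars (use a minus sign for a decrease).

FX sale $773 million: a Fed asset is shed → −$773M.
Currency withdrawal $651 million: only the composition of liabilities changes → 0.
Asset purchase (from non-banks) $886 million: a Fed asset is acquired → +$886M.
Net: −773 + 0 + 886 = +$113 million.

+$113 million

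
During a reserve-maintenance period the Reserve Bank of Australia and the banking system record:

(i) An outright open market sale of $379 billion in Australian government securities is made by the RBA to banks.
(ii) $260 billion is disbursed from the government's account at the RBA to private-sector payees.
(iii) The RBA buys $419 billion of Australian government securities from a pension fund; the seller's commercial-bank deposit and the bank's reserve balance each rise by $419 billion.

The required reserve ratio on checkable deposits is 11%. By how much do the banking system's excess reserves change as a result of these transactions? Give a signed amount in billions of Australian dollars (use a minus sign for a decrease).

+$225.31 billion

OMO sale (to banks) $379 billion: reserves −$379B, deposits 0.
Government spending $260 billion: reserves +$260B, deposits +$260B.
Asset purchase (from non-banks) $419 billion: reserves +$419B, deposits +$419B.
Totals: Δreserves = +$300B, Δdeposits = +$679B.
Δrequired reserves = 11% × +$679B = +$74.69B.
Δexcess reserves = Δreserves − Δrequired = +$300B − (+$74.69B) = +$225.31 billion.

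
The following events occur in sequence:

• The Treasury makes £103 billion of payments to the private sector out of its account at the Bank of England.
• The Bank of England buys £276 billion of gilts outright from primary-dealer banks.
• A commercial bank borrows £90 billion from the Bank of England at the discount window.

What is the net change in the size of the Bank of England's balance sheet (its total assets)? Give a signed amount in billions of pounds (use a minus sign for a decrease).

+£366 billion

Government spending £103 billion: only the composition of liabilities changes → 0.
OMO purchase (from banks) £276 billion: a Bank of England asset is acquired → +£276B.
Discount-window loan £90 billion: a Bank of England asset is acquired → +£90B.
Net: 0 + 276 + 90 = +£366 billion.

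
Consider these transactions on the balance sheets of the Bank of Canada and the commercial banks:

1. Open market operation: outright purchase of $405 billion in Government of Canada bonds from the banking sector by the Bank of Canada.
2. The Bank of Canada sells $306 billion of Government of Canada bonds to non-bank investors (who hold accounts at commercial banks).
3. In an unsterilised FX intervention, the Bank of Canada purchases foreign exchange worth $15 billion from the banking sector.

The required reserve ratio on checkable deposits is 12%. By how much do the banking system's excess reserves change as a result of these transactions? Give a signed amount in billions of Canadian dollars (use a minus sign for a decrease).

OMO purchase (from banks) $405 billion: reserves +$405B, deposits 0.
Asset sale (to non-banks) $306 billion: reserves −$306B, deposits −$306B.
FX purchase $15 billion: reserves +$15B, deposits 0.
Totals: Δreserves = +$114B, Δdeposits = −$306B.
Δrequired reserves = 12% × −$306B = −$36.72B.
Δexcess reserves = Δreserves − Δrequired = +$114B − (−$36.72B) = +$150.72 billion.

+$150.72 billion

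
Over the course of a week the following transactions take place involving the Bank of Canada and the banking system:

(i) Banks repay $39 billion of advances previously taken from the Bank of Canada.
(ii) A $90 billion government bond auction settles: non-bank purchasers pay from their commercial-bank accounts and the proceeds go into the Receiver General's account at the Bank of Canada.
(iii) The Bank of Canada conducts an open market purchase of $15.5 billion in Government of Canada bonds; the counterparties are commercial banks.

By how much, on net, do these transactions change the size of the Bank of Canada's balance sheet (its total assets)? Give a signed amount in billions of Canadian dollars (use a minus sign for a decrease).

Discount-window repayment $39 billion: a Bank of Canada asset is shed → −$39B.
Government account inflow $90 billion: only the composition of liabilities changes → 0.
OMO purchase (from banks) $15.5 billion: a Bank of Canada asset is acquired → +$15.5B.
Net: −39 + 0 + 15.5 = -$23.5 billion.

-$23.5 billion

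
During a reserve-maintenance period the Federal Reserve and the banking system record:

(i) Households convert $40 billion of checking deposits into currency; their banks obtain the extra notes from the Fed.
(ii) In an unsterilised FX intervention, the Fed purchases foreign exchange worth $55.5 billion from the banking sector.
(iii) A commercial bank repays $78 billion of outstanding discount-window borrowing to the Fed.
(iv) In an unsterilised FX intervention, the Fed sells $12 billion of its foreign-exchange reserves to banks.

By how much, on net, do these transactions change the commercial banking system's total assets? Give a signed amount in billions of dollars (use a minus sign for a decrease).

-$118 billion

Currency withdrawal $40 billion: bank balance sheets shrink → −$40B.
FX purchase $55.5 billion: just an asset swap on bank balance sheets → 0.
Discount-window repayment $78 billion: bank balance sheets shrink → −$78B.
FX sale $12 billion: just an asset swap on bank balance sheets → 0.
Net: −40 + 0 − 78 + 0 = -$118 billion.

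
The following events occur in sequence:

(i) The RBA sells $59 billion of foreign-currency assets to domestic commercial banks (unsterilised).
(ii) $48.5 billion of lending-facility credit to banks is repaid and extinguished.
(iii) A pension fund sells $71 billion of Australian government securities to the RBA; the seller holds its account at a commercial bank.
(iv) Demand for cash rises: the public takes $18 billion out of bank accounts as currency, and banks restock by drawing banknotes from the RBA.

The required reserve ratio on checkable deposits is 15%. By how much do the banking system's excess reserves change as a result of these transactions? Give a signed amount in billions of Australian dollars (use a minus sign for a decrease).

-$62.45 billion

FX sale $59 billion: reserves −$59B, deposits 0.
Discount-window repayment $48.5 billion: reserves −$48.5B, deposits 0.
Asset purchase (from non-banks) $71 billion: reserves +$71B, deposits +$71B.
Currency withdrawal $18 billion: reserves −$18B, deposits −$18B.
Totals: Δreserves = −$54.5B, Δdeposits = +$53B.
Δrequired reserves = 15% × +$53B = +$7.95B.
Δexcess reserves = Δreserves − Δrequired = −$54.5B − (+$7.95B) = -$62.45 billion.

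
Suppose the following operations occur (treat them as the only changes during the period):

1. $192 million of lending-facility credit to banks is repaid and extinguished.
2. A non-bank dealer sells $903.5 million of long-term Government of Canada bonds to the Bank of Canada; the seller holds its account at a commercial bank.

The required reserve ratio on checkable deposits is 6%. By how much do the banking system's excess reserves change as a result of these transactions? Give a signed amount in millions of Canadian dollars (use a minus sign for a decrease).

+$657.29 million

Discount-window repayment $192 million: reserves −$192M, deposits 0.
Asset purchase (from non-banks) $903.5 million: reserves +$903.5M, deposits +$903.5M.
Totals: Δreserves = +$711.5M, Δdeposits = +$903.5M.
Δrequired reserves = 6% × +$903.5M = +$54.21M.
Δexcess reserves = Δreserves − Δrequired = +$711.5M − (+$54.21M) = +$657.29 million.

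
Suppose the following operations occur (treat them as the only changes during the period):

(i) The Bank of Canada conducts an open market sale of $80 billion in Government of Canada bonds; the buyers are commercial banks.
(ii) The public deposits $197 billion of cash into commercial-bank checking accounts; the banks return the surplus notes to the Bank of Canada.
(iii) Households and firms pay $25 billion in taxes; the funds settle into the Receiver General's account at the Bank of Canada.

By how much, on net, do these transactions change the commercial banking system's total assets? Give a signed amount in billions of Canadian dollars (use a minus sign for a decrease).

OMO sale (to banks) $80 billion: just an asset swap on bank balance sheets → 0.
Currency deposit $197 billion: bank balance sheets expand → +$197B.
Government account inflow $25 billion: bank balance sheets shrink → −$25B.
Net: 0 + 197 − 25 = +$172 billion.

+$172 billion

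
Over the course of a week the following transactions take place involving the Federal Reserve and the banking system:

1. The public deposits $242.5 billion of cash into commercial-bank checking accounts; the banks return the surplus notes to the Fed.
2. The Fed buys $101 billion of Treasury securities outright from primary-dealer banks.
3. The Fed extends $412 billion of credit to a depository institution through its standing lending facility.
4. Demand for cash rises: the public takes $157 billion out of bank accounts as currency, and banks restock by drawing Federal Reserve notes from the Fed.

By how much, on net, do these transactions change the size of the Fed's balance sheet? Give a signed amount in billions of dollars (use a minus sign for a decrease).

+$513 billion

Currency deposit $242.5 billion: only the composition of liabilities changes → 0.
OMO purchase (from banks) $101 billion: a Fed asset is acquired → +$101B.
Discount-window loan $412 billion: a Fed asset is acquired → +$412B.
Currency withdrawal $157 billion: only the composition of liabilities changes → 0.
Net: 0 + 101 + 412 + 0 = +$513 billion.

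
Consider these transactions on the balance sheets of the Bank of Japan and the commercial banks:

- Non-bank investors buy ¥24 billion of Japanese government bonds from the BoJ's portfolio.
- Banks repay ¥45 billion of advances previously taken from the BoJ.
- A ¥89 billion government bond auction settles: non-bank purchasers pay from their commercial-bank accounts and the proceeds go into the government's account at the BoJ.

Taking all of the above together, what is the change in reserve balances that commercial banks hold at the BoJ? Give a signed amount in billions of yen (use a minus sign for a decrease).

BoJ balance sheet:
  Assets:      Securities −¥24B, Loans to banks −¥45B
  Liabilities: Bank reserves −¥158B, Government deposits +¥89B
Commercial banking system:
  Assets:      Reserves at CB −¥158B
  Liabilities: Checkable deposits −¥113B, Borrowings from CB −¥45B
So the change in reserve balances that commercial banks hold at the BoJ is -¥158 billion.

-¥158 billion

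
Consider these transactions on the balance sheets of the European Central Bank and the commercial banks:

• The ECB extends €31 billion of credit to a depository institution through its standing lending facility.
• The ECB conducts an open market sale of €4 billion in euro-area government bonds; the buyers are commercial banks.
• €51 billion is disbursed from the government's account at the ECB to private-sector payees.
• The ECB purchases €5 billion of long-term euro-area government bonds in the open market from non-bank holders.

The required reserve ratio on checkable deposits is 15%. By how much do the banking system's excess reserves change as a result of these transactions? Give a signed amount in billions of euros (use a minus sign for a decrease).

+€74.6 billion

Discount-window loan €31 billion: reserves +€31B, deposits 0.
OMO sale (to banks) €4 billion: reserves −€4B, deposits 0.
Government spending €51 billion: reserves +€51B, deposits +€51B.
Asset purchase (from non-banks) €5 billion: reserves +€5B, deposits +€5B.
Totals: Δreserves = +€83B, Δdeposits = +€56B.
Δrequired reserves = 15% × +€56B = +€8.4B.
Δexcess reserves = Δreserves − Δrequired = +€83B − (+€8.4B) = +€74.6 billion.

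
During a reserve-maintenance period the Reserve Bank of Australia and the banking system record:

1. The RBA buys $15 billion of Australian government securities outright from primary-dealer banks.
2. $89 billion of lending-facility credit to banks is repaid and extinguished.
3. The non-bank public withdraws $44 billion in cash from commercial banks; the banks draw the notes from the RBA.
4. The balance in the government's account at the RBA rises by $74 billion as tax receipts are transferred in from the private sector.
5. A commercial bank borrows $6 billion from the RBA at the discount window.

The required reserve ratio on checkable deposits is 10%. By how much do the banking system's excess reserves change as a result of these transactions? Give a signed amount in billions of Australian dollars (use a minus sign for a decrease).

-$174.2 billion

OMO purchase (from banks) $15 billion: reserves +$15B, deposits 0.
Discount-window repayment $89 billion: reserves −$89B, deposits 0.
Currency withdrawal $44 billion: reserves −$44B, deposits −$44B.
Government account inflow $74 billion: reserves −$74B, deposits −$74B.
Discount-window loan $6 billion: reserves +$6B, deposits 0.
Totals: Δreserves = −$186B, Δdeposits = −$118B.
Δrequired reserves = 10% × −$118B = −$11.8B.
Δexcess reserves = Δreserves − Δrequired = −$186B − (−$11.8B) = -$174.2 billion.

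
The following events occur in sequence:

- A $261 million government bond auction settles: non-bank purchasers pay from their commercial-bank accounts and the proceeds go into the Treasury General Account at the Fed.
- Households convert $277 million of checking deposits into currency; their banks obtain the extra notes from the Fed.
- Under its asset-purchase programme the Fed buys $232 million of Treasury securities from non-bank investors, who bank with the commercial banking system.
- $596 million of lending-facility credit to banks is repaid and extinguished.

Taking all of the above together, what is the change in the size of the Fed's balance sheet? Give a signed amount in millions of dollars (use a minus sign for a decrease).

-$364 million

Government account inflow $261 million: only the composition of liabilities changes → 0.
Currency withdrawal $277 million: only the composition of liabilities changes → 0.
Asset purchase (from non-banks) $232 million: a Fed asset is acquired → +$232M.
Discount-window repayment $596 million: a Fed asset is shed → −$596M.
Net: 0 + 0 + 232 − 596 = -$364 million.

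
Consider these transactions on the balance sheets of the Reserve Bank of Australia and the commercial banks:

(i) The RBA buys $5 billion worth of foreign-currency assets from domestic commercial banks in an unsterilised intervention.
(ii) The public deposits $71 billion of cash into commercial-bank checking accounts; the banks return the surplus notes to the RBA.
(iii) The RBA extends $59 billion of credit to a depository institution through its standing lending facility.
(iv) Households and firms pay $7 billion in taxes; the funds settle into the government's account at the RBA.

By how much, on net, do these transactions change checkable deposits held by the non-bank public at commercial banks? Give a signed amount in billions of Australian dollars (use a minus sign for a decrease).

+$64 billion

RBA balance sheet:
  Assets:      Loans to banks +$59B, Foreign assets +$5B
  Liabilities: Bank reserves +$128B, Currency in circulation −$71B, Government deposits +$7B
Commercial banking system:
  Assets:      Reserves at CB +$128B, Foreign assets −$5B
  Liabilities: Checkable deposits +$64B, Borrowings from CB +$59B
So the change in checkable deposits held by the non-bank public at commercial banks is +$64 billion.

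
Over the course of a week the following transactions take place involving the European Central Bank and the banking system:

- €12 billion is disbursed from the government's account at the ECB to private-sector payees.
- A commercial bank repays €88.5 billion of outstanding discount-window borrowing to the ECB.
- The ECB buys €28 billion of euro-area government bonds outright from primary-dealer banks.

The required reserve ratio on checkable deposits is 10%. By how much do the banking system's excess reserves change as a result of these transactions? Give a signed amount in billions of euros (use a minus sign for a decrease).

-€49.7 billion

Government spending €12 billion: reserves +€12B, deposits +€12B.
Discount-window repayment €88.5 billion: reserves −€88.5B, deposits 0.
OMO purchase (from banks) €28 billion: reserves +€28B, deposits 0.
Totals: Δreserves = −€48.5B, Δdeposits = +€12B.
Δrequired reserves = 10% × +€12B = +€1.2B.
Δexcess reserves = Δreserves − Δrequired = −€48.5B − (+€1.2B) = -€49.7 billion.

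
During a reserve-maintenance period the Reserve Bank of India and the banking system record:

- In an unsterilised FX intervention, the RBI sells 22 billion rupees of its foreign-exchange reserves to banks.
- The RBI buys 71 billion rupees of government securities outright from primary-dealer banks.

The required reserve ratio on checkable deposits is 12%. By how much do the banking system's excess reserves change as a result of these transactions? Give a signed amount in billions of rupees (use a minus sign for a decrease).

+49 billion

FX sale 22 billion rupees: reserves −22B, deposits 0.
OMO purchase (from banks) 71 billion rupees: reserves +71B, deposits 0.
Totals: Δreserves = +49B, Δdeposits = 0.
Δrequired reserves = 12% × 0 = 0.
Δexcess reserves = Δreserves − Δrequired = +49B − (0) = +49 billion.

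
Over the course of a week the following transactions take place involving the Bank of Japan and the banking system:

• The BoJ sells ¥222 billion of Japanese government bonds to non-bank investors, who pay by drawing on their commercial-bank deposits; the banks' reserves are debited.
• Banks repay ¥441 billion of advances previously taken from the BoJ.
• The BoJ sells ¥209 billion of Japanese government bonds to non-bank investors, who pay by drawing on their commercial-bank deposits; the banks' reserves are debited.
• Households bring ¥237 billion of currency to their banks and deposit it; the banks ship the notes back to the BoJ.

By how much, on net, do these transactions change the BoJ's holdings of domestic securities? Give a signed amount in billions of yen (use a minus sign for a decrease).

-¥431 billion

Asset sale (to non-banks) ¥222 billion: securities removed from the BoJ's portfolio → −¥222B.
Discount-window repayment ¥441 billion: the BoJ's securities portfolio is untouched → 0.
Asset sale (to non-banks) ¥209 billion: securities removed from the BoJ's portfolio → −¥209B.
Currency deposit ¥237 billion: the BoJ's securities portfolio is untouched → 0.
Net: −222 + 0 − 209 + 0 = -¥431 billion.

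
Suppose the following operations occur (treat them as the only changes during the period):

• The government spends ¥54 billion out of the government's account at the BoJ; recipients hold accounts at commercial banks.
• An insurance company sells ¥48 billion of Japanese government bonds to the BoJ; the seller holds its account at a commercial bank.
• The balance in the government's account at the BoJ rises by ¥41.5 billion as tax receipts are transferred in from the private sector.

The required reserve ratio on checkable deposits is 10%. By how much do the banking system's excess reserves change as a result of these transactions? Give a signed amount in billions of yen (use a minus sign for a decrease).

+¥54.45 billion

Government spending ¥54 billion: reserves +¥54B, deposits +¥54B.
Asset purchase (from non-banks) ¥48 billion: reserves +¥48B, deposits +¥48B.
Government account inflow ¥41.5 billion: reserves −¥41.5B, deposits −¥41.5B.
Totals: Δreserves = +¥60.5B, Δdeposits = +¥60.5B.
Δrequired reserves = 10% × +¥60.5B = +¥6.05B.
Δexcess reserves = Δreserves − Δrequired = +¥60.5B − (+¥6.05B) = +¥54.45 billion.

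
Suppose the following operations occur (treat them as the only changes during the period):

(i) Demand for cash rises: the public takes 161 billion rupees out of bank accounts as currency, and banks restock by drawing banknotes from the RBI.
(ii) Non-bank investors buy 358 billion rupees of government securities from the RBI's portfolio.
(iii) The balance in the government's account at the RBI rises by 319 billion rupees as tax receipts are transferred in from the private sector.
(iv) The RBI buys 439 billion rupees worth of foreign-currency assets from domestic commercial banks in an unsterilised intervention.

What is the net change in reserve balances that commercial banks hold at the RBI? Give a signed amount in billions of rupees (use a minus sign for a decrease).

RBI balance sheet:
  Assets:      Securities −358B, Foreign assets +439B
  Liabilities: Bank reserves −399B, Currency in circulation +161B, Government deposits +319B
Commercial banking system:
  Assets:      Reserves at CB −399B, Foreign assets −439B
  Liabilities: Checkable deposits −838B
So the change in reserve balances that commercial banks hold at the RBI is -399 billion.

-399 billion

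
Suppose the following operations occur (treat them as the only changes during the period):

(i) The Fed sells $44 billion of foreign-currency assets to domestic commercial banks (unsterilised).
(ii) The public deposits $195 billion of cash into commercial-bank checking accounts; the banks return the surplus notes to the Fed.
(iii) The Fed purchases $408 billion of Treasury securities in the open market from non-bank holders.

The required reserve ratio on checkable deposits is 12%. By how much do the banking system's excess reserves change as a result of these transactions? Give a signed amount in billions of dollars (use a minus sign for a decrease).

FX sale $44 billion: reserves −$44B, deposits 0.
Currency deposit $195 billion: reserves +$195B, deposits +$195B.
Asset purchase (from non-banks) $408 billion: reserves +$408B, deposits +$408B.
Totals: Δreserves = +$559B, Δdeposits = +$603B.
Δrequired reserves = 12% × +$603B = +$72.36B.
Δexcess reserves = Δreserves − Δrequired = +$559B − (+$72.36B) = +$486.64 billion.

+$486.64 billion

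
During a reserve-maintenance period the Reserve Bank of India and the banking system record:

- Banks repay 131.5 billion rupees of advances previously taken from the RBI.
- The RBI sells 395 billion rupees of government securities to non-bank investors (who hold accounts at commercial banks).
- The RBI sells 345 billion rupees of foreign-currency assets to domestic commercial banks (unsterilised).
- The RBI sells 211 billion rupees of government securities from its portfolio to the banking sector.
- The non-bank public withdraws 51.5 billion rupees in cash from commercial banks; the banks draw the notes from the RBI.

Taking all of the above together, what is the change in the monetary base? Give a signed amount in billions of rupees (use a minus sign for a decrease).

-1082.5 billion

Discount-window repayment 131.5 billion rupees: RBI balance sheet contracts → −131.5B.
Asset sale (to non-banks) 395 billion rupees: RBI balance sheet contracts → −395B.
FX sale 345 billion rupees: RBI balance sheet contracts → −345B.
OMO sale (to banks) 211 billion rupees: RBI balance sheet contracts → −211B.
Currency withdrawal 51.5 billion rupees: just a shift between currency and reserves — both are base money → 0.
Net: −131.5 − 395 − 345 − 211 + 0 = -1082.5 billion.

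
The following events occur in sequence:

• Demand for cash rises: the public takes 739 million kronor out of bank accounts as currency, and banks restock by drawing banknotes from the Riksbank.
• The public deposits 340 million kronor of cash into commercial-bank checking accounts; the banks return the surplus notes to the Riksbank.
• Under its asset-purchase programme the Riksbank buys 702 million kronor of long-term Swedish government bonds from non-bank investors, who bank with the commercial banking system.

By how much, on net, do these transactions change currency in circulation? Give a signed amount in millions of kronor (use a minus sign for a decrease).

+399 million

Riksbank balance sheet:
  Assets:      Securities +702M
  Liabilities: Bank reserves +303M, Currency in circulation +399M
Commercial banking system:
  Assets:      Reserves at CB +303M
  Liabilities: Checkable deposits +303M
So the change in currency in circulation is +399 million.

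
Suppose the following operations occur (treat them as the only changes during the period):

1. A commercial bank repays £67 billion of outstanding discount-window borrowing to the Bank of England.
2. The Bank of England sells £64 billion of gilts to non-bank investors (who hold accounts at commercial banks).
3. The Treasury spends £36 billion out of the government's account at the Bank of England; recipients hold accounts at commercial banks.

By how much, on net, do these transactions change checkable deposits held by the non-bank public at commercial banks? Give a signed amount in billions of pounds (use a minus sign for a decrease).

-£28 billion

Discount-window repayment £67 billion: the counterparty is a bank, so public deposits are unchanged → 0.
Asset sale (to non-banks) £64 billion: non-bank counterparties' bank balances fall → −£64B.
Government spending £36 billion: non-bank counterparties' bank balances rise → +£36B.
Net: 0 − 64 + 36 = -£28 billion.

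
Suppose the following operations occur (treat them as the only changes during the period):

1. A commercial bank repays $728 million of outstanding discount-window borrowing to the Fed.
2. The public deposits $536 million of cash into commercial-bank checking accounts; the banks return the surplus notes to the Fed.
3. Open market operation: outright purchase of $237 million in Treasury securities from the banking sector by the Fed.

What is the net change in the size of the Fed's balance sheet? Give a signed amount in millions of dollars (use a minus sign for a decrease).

-$491 million

Fed balance sheet:
  Assets:      Securities +$237M, Loans to banks −$728M
  Liabilities: Bank reserves +$45M, Currency in circulation −$536M
Commercial banking system:
  Assets:      Reserves at CB +$45M, Securities −$237M
  Liabilities: Checkable deposits +$536M, Borrowings from CB −$728M
Change in total Fed assets = -$491 million.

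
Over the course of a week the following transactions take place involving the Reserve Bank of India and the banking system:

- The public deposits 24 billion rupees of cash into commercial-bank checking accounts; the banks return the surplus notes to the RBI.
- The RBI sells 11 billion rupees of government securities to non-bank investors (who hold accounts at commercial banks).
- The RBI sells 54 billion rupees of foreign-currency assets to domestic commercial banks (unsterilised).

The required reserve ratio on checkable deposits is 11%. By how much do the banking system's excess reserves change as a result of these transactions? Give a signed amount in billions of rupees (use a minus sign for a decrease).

Currency deposit 24 billion rupees: reserves +24B, deposits +24B.
Asset sale (to non-banks) 11 billion rupees: reserves −11B, deposits −11B.
FX sale 54 billion rupees: reserves −54B, deposits 0.
Totals: Δreserves = −41B, Δdeposits = +13B.
Δrequired reserves = 11% × +13B = +1.43B.
Δexcess reserves = Δreserves − Δrequired = −41B − (+1.43B) = -42.43 billion.

-42.43 billion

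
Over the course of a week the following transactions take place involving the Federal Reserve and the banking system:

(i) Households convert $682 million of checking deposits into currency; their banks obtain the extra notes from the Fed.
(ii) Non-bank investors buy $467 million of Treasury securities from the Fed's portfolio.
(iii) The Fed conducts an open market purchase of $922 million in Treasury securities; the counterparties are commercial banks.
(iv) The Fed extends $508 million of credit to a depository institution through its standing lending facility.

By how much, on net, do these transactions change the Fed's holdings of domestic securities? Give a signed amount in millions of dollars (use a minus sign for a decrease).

+$455 million

Fed balance sheet:
  Assets:      Securities +$455M, Loans to banks +$508M
  Liabilities: Bank reserves +$281M, Currency in circulation +$682M
Commercial banking system:
  Assets:      Reserves at CB +$281M, Securities −$922M
  Liabilities: Checkable deposits −$1149M, Borrowings from CB +$508M
So the change in the Fed's holdings of domestic securities is +$455 million.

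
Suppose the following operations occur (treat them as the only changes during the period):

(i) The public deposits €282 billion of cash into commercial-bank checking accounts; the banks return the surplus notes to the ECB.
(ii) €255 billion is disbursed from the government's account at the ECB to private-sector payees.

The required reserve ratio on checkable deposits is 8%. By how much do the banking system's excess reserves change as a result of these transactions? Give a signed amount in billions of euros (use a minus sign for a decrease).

Currency deposit €282 billion: reserves +€282B, deposits +€282B.
Government spending €255 billion: reserves +€255B, deposits +€255B.
Totals: Δreserves = +€537B, Δdeposits = +€537B.
Δrequired reserves = 8% × +€537B = +€42.96B.
Δexcess reserves = Δreserves − Δrequired = +€537B − (+€42.96B) = +€494.04 billion.

+€494.04 billion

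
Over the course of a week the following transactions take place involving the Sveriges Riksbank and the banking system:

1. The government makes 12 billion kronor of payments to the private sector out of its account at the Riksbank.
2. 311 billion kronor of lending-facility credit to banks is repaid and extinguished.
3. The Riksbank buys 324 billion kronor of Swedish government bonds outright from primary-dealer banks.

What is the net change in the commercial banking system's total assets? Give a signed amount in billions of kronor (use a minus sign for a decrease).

-299 billion

Government spending 12 billion kronor: bank balance sheets expand → +12B.
Discount-window repayment 311 billion kronor: bank balance sheets shrink → −311B.
OMO purchase (from banks) 324 billion kronor: just an asset swap on bank balance sheets → 0.
Net: 12 − 311 + 0 = -299 billion.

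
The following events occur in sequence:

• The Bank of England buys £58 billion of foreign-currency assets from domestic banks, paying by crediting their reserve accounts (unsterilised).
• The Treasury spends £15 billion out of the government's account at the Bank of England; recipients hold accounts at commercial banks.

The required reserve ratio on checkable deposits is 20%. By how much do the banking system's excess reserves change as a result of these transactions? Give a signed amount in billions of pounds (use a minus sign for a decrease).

FX purchase £58 billion: reserves +£58B, deposits 0.
Government spending £15 billion: reserves +£15B, deposits +£15B.
Totals: Δreserves = +£73B, Δdeposits = +£15B.
Δrequired reserves = 20% × +£15B = +£3B.
Δexcess reserves = Δreserves − Δrequired = +£73B − (+£3B) = +£70 billion.

+£70 billion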